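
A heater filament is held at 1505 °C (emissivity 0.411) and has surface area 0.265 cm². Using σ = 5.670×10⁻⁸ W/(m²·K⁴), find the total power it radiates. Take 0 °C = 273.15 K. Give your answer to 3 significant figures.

P ≈ 6.17 W

T = 1505 °C + 273.15 = 1778.15 K.
Area A = 0.265 cm² = 2.65×10⁻⁵ m².
P = εσAT⁴ = 0.411 × 5.670×10⁻⁸ × 2.65×10⁻⁵ × (1778.15)⁴ = 6.17 W.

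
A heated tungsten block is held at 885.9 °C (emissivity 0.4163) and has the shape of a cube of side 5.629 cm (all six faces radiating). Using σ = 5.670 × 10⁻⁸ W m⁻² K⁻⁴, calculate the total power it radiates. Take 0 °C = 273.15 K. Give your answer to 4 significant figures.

T = 885.9 °C + 273.15 = 1159.05 K.
Area A = 6s² = 6×(0.05629 m)² = 0.0190114 m².
P = εσAT⁴ = 0.4163 × 5.670×10⁻⁸ × 0.0190114 × (1159.05)⁴ = 809.9 W.

P ≈ 809.9 W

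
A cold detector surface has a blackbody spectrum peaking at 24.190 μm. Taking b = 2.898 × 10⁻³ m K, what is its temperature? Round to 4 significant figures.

T ≈ 119.8 K

Wien's law gives T = b/λ_max = (2.898×10⁻³ m·K)/(2.4190×10⁻⁵ m) = 119.8 K.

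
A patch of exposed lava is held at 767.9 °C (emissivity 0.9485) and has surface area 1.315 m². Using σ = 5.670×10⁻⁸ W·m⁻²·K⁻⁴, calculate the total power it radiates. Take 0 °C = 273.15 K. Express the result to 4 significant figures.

T = 767.9 °C + 273.15 = 1041.05 K.
Area A = 1.315 m².
P = εσAT⁴ = 0.9485 × 5.670×10⁻⁸ × 1.315 × (1041.05)⁴ = 8.307×10⁴ W.

P ≈ 8.307×10⁴ W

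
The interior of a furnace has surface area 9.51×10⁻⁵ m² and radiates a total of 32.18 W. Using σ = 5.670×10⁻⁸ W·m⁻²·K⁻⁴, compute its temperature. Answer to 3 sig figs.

Area A = 9.51×10⁻⁵ m².
P = σAT⁴ ⇒ T = (P/(σA))^(1/4) = (32.18/(5.670×10⁻⁸×9.51×10⁻⁵))^(1/4) = 1.56×10³ K.

T ≈ 1.56×10³ K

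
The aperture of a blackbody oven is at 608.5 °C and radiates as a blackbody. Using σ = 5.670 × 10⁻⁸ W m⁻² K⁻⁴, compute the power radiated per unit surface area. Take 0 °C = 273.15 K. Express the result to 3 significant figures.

T = 608.5 °C + 273.15 = 881.65 K.
Stefan–Boltzmann: I = σT⁴ = 5.670×10⁻⁸ × (881.65)⁴ = 3.43×10⁴ W/m².

I ≈ 3.43×10⁴ W/m²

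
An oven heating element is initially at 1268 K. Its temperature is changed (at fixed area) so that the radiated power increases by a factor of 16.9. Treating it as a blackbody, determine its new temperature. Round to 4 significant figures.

T₂ ≈ 2571 K

P ∝ T⁴, so T₂/T₁ = (P₂/P₁)^(1/4) = (16.9)^(1/4) = 2.02755.
T₂ = 1268 × 2.02755 = 2571 K.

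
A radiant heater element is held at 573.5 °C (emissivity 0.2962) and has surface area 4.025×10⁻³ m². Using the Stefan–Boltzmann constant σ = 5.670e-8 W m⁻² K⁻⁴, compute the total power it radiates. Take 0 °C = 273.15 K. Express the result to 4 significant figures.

T = 573.5 °C + 273.15 = 846.65 K.
Area A = 4.025×10⁻³ m².
P = εσAT⁴ = 0.2962 × 5.670×10⁻⁸ × 4.025×10⁻³ × (846.65)⁴ = 34.73 W.

P ≈ 34.73 W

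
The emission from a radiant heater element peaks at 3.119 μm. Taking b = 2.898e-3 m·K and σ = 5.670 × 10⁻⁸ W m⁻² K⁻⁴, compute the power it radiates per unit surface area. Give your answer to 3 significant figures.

Wien's law: T = b/λ_max = 2.898×10⁻³/3.119×10⁻⁶ = 929.144 K.
Then I = σT⁴ = 5.670×10⁻⁸×(929.144)⁴ = 4.23×10⁴ W/m².

I ≈ 4.23×10⁴ W/m²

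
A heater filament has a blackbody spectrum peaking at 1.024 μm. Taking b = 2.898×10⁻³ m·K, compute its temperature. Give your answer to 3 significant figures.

T ≈ 2.83×10³ K

Wien's law gives T = b/λ_max = (2.898×10⁻³ m·K)/(1.024×10⁻⁶ m) = 2.83×10³ K.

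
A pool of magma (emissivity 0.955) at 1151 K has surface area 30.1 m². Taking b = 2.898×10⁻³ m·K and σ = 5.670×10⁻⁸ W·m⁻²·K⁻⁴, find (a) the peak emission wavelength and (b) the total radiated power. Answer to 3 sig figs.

(a) λ_max = b/T = 2.898×10⁻³/1151 = 2.518×10⁻⁶ m = 2.52×10³ nm.
Area A = 30.1 m².
(b) P = εσAT⁴ = 0.955×5.670×10⁻⁸×30.1×(1151)⁴ = 2.86×10⁶ W.

λ_max ≈ 2.52×10³ nm; P ≈ 2.86×10⁶ W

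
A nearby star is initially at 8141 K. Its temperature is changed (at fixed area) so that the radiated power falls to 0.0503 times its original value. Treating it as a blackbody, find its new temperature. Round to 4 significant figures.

P ∝ T⁴, so T₂/T₁ = (P₂/P₁)^(1/4) = (0.0503)^(1/4) = 0.473579.
T₂ = 8141 × 0.473579 = 3855 K.

T₂ ≈ 3855 K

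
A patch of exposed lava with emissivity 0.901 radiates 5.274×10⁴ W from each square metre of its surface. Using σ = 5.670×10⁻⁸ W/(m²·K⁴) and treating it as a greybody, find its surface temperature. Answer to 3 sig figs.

T ≈ 1.01×10³ K

I = εσT⁴, so T = (I/εσ)^(1/4) = (5.274×10⁴/(0.901×5.670×10⁻⁸))^(1/4) = 1.01×10³ K.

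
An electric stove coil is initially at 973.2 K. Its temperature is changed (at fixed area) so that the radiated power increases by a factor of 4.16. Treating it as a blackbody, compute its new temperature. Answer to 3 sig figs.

T₂ ≈ 1.39×10³ K

P ∝ T⁴, so T₂/T₁ = (P₂/P₁)^(1/4) = (4.16)^(1/4) = 1.42815.
T₂ = 973.2 × 1.42815 = 1.39×10³ K.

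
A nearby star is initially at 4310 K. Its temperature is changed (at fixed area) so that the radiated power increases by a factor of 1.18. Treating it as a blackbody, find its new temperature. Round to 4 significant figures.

T₂ ≈ 4492 K

P ∝ T⁴, so T₂/T₁ = (P₂/P₁)^(1/4) = (1.18)^(1/4) = 1.04225.
T₂ = 4310 × 1.04225 = 4492 K.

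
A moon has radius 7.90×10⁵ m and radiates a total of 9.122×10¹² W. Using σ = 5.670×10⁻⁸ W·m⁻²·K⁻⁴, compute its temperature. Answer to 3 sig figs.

T ≈ 67.3 K

Surface area A = 4πR² = 4π(7.90×10⁵ m)² = 7.84267×10¹² m².
P = σAT⁴ ⇒ T = (P/(σA))^(1/4) = (9.122×10¹²/(5.670×10⁻⁸×7.84267×10¹²))^(1/4) = 67.3 K.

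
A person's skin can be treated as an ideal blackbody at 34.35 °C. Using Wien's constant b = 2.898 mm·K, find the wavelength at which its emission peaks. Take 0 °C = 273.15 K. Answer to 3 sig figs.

T = 34.35 °C + 273.15 = 307.50 K.
Wien's displacement law: λ_max = b/T = (2.898×10⁻³ m·K)/(307.50 K) = 9.424×10⁻⁶ m.
That is 9.42 μm, in the infrared range.

λ_max ≈ 9.42 μm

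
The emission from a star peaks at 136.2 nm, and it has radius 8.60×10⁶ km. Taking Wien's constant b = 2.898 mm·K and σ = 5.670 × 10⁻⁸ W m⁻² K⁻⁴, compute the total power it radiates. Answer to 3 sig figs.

P ≈ 1.08×10³¹ W

Wien's law: T = b/λ_max = 2.898×10⁻³/1.362×10⁻⁷ = 21277.5 K.
Surface area A = 4πR² = 4π(8.60×10⁹ m)² = 9.29409×10²⁰ m².
Then P = σAT⁴ = 5.670×10⁻⁸×9.29409×10²⁰×(21277.5)⁴ = 1.08×10³¹ W.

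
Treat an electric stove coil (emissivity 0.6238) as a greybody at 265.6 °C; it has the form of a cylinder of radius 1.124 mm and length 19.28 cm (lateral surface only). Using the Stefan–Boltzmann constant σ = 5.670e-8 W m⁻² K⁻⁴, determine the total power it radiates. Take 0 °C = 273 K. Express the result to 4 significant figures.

P ≈ 4.053 W

T = 265.6 °C + 273 = 538.6 K.
Lateral area A = 2πrL = 2π×1.124×10⁻³×0.1928 = 1.36161×10⁻³ m².
P = εσAT⁴ = 0.6238 × 5.670×10⁻⁸ × 1.36161×10⁻³ × (538.6)⁴ = 4.053 W.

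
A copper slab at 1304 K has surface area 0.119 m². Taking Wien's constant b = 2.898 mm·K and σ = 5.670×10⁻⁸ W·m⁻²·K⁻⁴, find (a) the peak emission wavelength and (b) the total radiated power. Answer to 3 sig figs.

(a) λ_max = b/T = 2.898×10⁻³/1304 = 2.222×10⁻⁶ m = 2.22 μm.
Area A = 0.119 m².
(b) P = σAT⁴ = 5.670×10⁻⁸×0.119×(1304)⁴ = 1.95×10⁴ W.

λ_max ≈ 2.22 μm; P ≈ 1.95×10⁴ W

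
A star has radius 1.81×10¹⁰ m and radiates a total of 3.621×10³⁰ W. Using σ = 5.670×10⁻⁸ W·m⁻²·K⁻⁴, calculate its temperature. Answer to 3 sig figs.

T ≈ 1.12×10⁴ K

Surface area A = 4πR² = 4π(1.81×10¹⁰ m)² = 4.11687×10²¹ m².
P = σAT⁴ ⇒ T = (P/(σA))^(1/4) = (3.621×10³⁰/(5.670×10⁻⁸×4.11687×10²¹))^(1/4) = 1.12×10⁴ K.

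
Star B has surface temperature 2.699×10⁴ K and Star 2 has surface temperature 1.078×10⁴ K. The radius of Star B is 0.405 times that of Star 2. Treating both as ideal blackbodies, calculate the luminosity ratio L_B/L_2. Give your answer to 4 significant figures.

L ∝ R²T⁴, so L_B/L_2 = (R_B/R_2)²(T_B/T_2)⁴ = (0.405)² × (2.699×10⁴/1.078×10⁴)⁴ = 0.164025 × 39.2949 = 6.445.

L_B/L_2 ≈ 6.445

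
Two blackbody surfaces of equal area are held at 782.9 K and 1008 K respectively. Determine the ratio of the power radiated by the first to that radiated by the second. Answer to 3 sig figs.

With equal areas, P₁/P₂ = (T₁/T₂)⁴ = (782.9/1008)⁴ = 0.364.

P₁/P₂ ≈ 0.364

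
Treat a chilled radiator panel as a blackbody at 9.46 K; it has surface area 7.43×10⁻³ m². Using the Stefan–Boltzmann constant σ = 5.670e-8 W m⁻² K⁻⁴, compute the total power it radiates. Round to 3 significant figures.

Area A = 7.43×10⁻³ m².
P = σAT⁴ = 5.670×10⁻⁸ × 7.43×10⁻³ × (9.46)⁴ = 3.37×10⁻⁶ W.

P ≈ 3.37×10⁻⁶ W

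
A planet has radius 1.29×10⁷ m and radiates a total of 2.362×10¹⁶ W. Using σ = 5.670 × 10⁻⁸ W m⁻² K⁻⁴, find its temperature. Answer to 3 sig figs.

T ≈ 119 K

Surface area A = 4πR² = 4π(1.29×10⁷ m)² = 2.09117×10¹⁵ m².
P = σAT⁴ ⇒ T = (P/(σA))^(1/4) = (2.362×10¹⁶/(5.670×10⁻⁸×2.09117×10¹⁵))^(1/4) = 119 K.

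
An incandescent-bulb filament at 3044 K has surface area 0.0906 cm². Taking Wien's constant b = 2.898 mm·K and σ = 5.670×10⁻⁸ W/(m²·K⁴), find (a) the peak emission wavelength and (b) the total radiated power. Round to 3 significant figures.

λ_max ≈ 0.952 μm; P ≈ 44.1 W

(a) λ_max = b/T = 2.898×10⁻³/3044 = 9.520×10⁻⁷ m = 0.952 μm.
Area A = 0.0906 cm² = 9.06×10⁻⁶ m².
(b) P = σAT⁴ = 5.670×10⁻⁸×9.06×10⁻⁶×(3044)⁴ = 44.1 W.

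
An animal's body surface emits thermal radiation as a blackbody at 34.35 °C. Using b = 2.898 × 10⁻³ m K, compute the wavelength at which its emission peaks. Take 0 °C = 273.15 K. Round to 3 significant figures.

λ_max ≈ 9.42 μm

T = 34.35 °C + 273.15 = 307.50 K.
Wien's displacement law: λ_max = b/T = (2.898×10⁻³ m·K)/(307.50 K) = 9.424×10⁻⁶ m.
That is 9.42 μm, in the infrared range.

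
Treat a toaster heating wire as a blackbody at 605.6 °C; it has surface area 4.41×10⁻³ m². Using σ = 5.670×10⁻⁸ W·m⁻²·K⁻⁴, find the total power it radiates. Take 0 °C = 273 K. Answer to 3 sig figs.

P ≈ 149 W

T = 605.6 °C + 273 = 878.6 K.
Area A = 4.41×10⁻³ m².
P = σAT⁴ = 5.670×10⁻⁸ × 4.41×10⁻³ × (878.6)⁴ = 149 W.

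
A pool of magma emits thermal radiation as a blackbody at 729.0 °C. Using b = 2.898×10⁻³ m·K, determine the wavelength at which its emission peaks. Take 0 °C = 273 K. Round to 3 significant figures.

λ_max ≈ 2.89 μm

T = 729.0 °C + 273 = 1002.0 K.
Wien's displacement law: λ_max = b/T = (2.898×10⁻³ m·K)/(1002.0 K) = 2.892×10⁻⁶ m.
That is 2.89 μm, in the infrared range.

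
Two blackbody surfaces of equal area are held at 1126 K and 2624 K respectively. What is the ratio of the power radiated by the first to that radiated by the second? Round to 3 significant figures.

With equal areas, P₁/P₂ = (T₁/T₂)⁴ = (1126/2624)⁴ = 0.0339.

P₁/P₂ ≈ 0.0339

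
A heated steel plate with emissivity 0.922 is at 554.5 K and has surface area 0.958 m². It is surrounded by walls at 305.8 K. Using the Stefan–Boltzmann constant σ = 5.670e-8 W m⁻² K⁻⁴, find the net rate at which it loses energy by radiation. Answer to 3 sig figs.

Net loss ≈ 4.30×10³ W

Area A = 0.958 m².
Net radiated power P_net = εσA(T⁴ − T₀⁴) = 0.922×5.670×10⁻⁸×0.958×(554.5⁴ − 305.8⁴).
T⁴ − T₀⁴ = 9.45380×10¹⁰ − 8.74480×10⁹ = 8.57932×10¹⁰ K⁴, so P_net = 4.30×10³ W.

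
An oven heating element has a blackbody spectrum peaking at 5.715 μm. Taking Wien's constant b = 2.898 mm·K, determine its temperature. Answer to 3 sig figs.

T ≈ 507 K

Wien's law gives T = b/λ_max = (2.898×10⁻³ m·K)/(5.715×10⁻⁶ m) = 507 K.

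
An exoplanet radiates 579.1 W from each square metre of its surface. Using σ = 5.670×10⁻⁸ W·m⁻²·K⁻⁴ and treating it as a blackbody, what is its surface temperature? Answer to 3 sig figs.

I = σT⁴, so T = (I/σ)^(1/4) = (579.1/(5.670×10⁻⁸))^(1/4) = 318 K.

T ≈ 318 K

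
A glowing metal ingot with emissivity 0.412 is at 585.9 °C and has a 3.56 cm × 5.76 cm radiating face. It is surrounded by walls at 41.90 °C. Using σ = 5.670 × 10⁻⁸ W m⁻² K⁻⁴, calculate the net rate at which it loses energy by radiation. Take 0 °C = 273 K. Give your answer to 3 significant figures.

Net loss ≈ 25.6 W

T = 585.9 °C + 273 = 858.9 K.
Surroundings: T = 41.90 °C + 273 = 314.90 K.
Area A = 0.0356 × 0.0576 = 2.05056×10⁻³ m².
Net radiated power P_net = εσA(T⁴ − T₀⁴) = 0.412×5.670×10⁻⁸×2.05056×10⁻³×(858.9⁴ − 314.90⁴).
T⁴ − T₀⁴ = 5.44215×10¹¹ − 9.83310×10⁹ = 5.34382×10¹¹ K⁴, so P_net = 25.6 W.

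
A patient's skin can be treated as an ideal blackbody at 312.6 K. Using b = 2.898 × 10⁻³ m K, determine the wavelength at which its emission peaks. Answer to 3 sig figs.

λ_max ≈ 9.27 μm

Wien's displacement law: λ_max = b/T = (2.898×10⁻³ m·K)/(312.6 K) = 9.271×10⁻⁶ m.
That is 9.27 μm, in the infrared range.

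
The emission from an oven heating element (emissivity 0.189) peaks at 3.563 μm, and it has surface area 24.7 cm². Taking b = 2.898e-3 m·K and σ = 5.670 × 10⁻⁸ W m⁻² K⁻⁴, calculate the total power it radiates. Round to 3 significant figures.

Wien's law: T = b/λ_max = 2.898×10⁻³/3.563×10⁻⁶ = 813.360 K.
Area A = 24.7 cm² = 2.47×10⁻³ m².
Then P = εσAT⁴ = 0.189×5.670×10⁻⁸×2.47×10⁻³×(813.360)⁴ = 11.6 W.

P ≈ 11.6 W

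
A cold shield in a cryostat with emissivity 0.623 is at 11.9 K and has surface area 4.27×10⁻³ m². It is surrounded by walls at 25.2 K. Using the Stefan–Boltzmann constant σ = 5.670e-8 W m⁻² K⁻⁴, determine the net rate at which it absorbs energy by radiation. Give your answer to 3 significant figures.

Net gain ≈ 5.78×10⁻⁵ W

Area A = 4.27×10⁻³ m².
Net radiated power P_net = εσA(T⁴ − T₀⁴) = 0.623×5.670×10⁻⁸×4.27×10⁻³×(11.9⁴ − 25.2⁴).
T⁴ − T₀⁴ = 20053.4 − 4.03276×10⁵ = -3.83223×10⁵ K⁴, so P_net = -5.78×10⁻⁵ W — negative, meaning a net gain of 5.78×10⁻⁵ W.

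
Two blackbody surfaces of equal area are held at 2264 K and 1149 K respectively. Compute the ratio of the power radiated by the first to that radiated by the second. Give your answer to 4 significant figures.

P₁/P₂ ≈ 15.07

With equal areas, P₁/P₂ = (T₁/T₂)⁴ = (2264/1149)⁴ = 15.07.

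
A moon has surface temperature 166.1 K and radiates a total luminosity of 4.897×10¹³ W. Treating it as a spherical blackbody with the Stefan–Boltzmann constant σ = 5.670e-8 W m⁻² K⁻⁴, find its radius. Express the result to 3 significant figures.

L = 4πR²σT⁴ ⇒ R = √(L/(4πσT⁴)).
σT⁴ = 43.1580 W/m², so R = √(4.897×10¹³/(4π×43.1580)) = 3.00×10⁵ m.

R ≈ 3.00×10⁵ m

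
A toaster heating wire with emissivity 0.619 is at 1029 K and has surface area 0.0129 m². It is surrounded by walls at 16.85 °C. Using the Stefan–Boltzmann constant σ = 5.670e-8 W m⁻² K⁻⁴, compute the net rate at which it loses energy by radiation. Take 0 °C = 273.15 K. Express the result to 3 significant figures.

Surroundings: T = 16.85 °C + 273.15 = 290.00 K.
Area A = 0.0129 m².
Net radiated power P_net = εσA(T⁴ − T₀⁴) = 0.619×5.670×10⁻⁸×0.0129×(1029⁴ − 290.00⁴).
T⁴ − T₀⁴ = 1.12114×10¹² − 7.07281×10⁹ = 1.11407×10¹² K⁴, so P_net = 504 W.

Net loss ≈ 504 W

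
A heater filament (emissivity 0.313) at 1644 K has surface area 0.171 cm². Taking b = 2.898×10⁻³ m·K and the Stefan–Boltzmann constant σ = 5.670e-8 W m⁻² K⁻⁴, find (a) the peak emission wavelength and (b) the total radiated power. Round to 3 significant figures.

λ_max ≈ 1.76 μm; P ≈ 2.22 W

(a) λ_max = b/T = 2.898×10⁻³/1644 = 1.763×10⁻⁶ m = 1.76 μm.
Area A = 0.171 cm² = 1.71×10⁻⁵ m².
(b) P = εσAT⁴ = 0.313×5.670×10⁻⁸×1.71×10⁻⁵×(1644)⁴ = 2.22 W.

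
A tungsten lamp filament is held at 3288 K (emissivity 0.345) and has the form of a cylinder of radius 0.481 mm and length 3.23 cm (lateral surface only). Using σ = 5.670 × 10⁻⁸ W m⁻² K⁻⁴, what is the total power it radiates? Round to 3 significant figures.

P ≈ 223 W

Lateral area A = 2πrL = 2π×4.81×10⁻⁴×0.0323 = 9.76175×10⁻⁵ m².
P = εσAT⁴ = 0.345 × 5.670×10⁻⁸ × 9.76175×10⁻⁵ × (3288)⁴ = 223 W.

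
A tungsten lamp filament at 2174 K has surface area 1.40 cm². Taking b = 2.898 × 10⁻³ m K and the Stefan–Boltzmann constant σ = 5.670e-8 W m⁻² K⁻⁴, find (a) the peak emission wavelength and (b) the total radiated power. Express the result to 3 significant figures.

λ_max ≈ 1.33 μm; P ≈ 177 W

(a) λ_max = b/T = 2.898×10⁻³/2174 = 1.333×10⁻⁶ m = 1.33 μm.
Area A = 1.40 cm² = 1.40×10⁻⁴ m².
(b) P = σAT⁴ = 5.670×10⁻⁸×1.40×10⁻⁴×(2174)⁴ = 177 W.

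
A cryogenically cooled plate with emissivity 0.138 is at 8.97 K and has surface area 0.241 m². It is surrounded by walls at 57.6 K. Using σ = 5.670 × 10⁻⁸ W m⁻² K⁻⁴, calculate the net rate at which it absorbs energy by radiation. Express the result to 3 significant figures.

Net gain ≈ 0.0207 W

Area A = 0.241 m².
Net radiated power P_net = εσA(T⁴ − T₀⁴) = 0.138×5.670×10⁻⁸×0.241×(8.97⁴ − 57.6⁴).
T⁴ − T₀⁴ = 6473.96 − 1.10075×10⁷ = -1.10010×10⁷ K⁴, so P_net = -0.0207 W — negative, meaning a net gain of 0.0207 W.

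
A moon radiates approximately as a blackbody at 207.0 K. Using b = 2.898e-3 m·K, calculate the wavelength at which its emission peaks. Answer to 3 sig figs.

Wien's displacement law: λ_max = b/T = (2.898×10⁻³ m·K)/(207.0 K) = 1.400×10⁻⁵ m.
That is 14.0 μm, in the infrared range.

λ_max ≈ 14.0 μm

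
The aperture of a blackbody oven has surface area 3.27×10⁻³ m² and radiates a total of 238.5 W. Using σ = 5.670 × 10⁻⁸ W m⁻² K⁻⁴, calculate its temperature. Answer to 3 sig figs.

T ≈ 1.06×10³ K

Area A = 3.27×10⁻³ m².
P = σAT⁴ ⇒ T = (P/(σA))^(1/4) = (238.5/(5.670×10⁻⁸×3.27×10⁻³))^(1/4) = 1.06×10³ K.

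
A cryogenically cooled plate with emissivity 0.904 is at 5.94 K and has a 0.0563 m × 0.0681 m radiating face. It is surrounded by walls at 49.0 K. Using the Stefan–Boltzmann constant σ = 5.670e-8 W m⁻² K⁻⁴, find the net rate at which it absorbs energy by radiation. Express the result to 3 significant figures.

Net gain ≈ 1.13×10⁻³ W

Area A = 0.0563 × 0.0681 = 3.83403×10⁻³ m².
Net radiated power P_net = εσA(T⁴ − T₀⁴) = 0.904×5.670×10⁻⁸×3.83403×10⁻³×(5.94⁴ − 49.0⁴).
T⁴ − T₀⁴ = 1244.93 − 5.76480×10⁶ = -5.76356×10⁶ K⁴, so P_net = -1.13×10⁻³ W — negative, meaning a net gain of 1.13×10⁻³ W.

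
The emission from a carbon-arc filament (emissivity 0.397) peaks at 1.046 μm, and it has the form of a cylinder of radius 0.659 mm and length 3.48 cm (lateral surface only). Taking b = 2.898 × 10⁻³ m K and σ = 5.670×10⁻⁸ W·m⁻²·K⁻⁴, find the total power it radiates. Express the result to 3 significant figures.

P ≈ 191 W

Wien's law: T = b/λ_max = 2.898×10⁻³/1.046×10⁻⁶ = 2770.55 K.
Lateral area A = 2πrL = 2π×6.59×10⁻⁴×0.0348 = 1.44094×10⁻⁴ m².
Then P = εσAT⁴ = 0.397×5.670×10⁻⁸×1.44094×10⁻⁴×(2770.55)⁴ = 191 W.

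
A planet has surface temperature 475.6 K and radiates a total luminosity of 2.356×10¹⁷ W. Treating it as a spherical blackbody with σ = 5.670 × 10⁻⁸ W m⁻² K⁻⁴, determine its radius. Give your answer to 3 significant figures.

R ≈ 2.54×10⁶ m

L = 4πR²σT⁴ ⇒ R = √(L/(4πσT⁴)).
σT⁴ = 2901.02 W/m², so R = √(2.356×10¹⁷/(4π×2901.02)) = 2.54×10⁶ m.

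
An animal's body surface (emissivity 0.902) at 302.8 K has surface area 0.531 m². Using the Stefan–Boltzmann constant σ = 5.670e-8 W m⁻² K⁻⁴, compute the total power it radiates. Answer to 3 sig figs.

Area A = 0.531 m².
P = εσAT⁴ = 0.902 × 5.670×10⁻⁸ × 0.531 × (302.8)⁴ = 228 W.

P ≈ 228 W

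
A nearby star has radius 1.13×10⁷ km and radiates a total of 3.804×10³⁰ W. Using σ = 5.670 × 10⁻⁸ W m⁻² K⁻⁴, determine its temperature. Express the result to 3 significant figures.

T ≈ 1.43×10⁴ K

Surface area A = 4πR² = 4π(1.13×10¹⁰ m)² = 1.60460×10²¹ m².
P = σAT⁴ ⇒ T = (P/(σA))^(1/4) = (3.804×10³⁰/(5.670×10⁻⁸×1.60460×10²¹))^(1/4) = 1.43×10⁴ K.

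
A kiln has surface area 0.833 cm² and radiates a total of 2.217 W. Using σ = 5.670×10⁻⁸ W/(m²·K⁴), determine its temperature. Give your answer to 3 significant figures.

Area A = 0.833 cm² = 8.33×10⁻⁵ m².
P = σAT⁴ ⇒ T = (P/(σA))^(1/4) = (2.217/(5.670×10⁻⁸×8.33×10⁻⁵))^(1/4) = 828 K.

T ≈ 828 K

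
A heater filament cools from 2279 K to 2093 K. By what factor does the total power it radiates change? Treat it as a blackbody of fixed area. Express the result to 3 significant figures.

P₂/P₁ ≈ 0.711

P ∝ T⁴, so P₂/P₁ = (T₂/T₁)⁴ = (2093/2279)⁴ = (0.918385)⁴ = 0.711.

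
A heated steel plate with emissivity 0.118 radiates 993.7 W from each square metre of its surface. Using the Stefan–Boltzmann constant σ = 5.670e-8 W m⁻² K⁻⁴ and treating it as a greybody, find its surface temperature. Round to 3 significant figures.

T ≈ 621 K

I = εσT⁴, so T = (I/εσ)^(1/4) = (993.7/(0.118×5.670×10⁻⁸))^(1/4) = 621 K.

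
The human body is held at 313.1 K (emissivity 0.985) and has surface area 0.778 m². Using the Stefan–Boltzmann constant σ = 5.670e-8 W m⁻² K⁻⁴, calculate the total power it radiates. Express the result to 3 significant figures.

P ≈ 418 W

Area A = 0.778 m².
P = εσAT⁴ = 0.985 × 5.670×10⁻⁸ × 0.778 × (313.1)⁴ = 418 W.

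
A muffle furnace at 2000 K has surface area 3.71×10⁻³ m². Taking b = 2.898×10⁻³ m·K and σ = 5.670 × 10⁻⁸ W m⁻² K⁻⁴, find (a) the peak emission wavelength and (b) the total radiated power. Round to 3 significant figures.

(a) λ_max = b/T = 2.898×10⁻³/2000 = 1.449×10⁻⁶ m = 1.45×10³ nm.
Area A = 3.71×10⁻³ m².
(b) P = σAT⁴ = 5.670×10⁻⁸×3.71×10⁻³×(2000)⁴ = 3.37×10³ W.

λ_max ≈ 1.45×10³ nm; P ≈ 3.37×10³ W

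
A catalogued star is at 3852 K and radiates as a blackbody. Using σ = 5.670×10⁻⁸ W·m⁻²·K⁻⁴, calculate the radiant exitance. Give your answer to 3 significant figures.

Stefan–Boltzmann: I = σT⁴ = 5.670×10⁻⁸ × (3852)⁴ = 1.25×10⁷ W/m².

I ≈ 1.25×10⁷ W/m²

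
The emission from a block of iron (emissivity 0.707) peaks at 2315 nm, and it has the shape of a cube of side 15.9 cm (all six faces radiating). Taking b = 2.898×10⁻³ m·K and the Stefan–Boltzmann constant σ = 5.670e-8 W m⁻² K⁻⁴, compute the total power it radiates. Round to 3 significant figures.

P ≈ 1.49×10⁴ W

Wien's law: T = b/λ_max = 2.898×10⁻³/2.315×10⁻⁶ = 1251.84 K.
Area A = 6s² = 6×(0.159 m)² = 0.151686 m².
Then P = εσAT⁴ = 0.707×5.670×10⁻⁸×0.151686×(1251.84)⁴ = 1.49×10⁴ W.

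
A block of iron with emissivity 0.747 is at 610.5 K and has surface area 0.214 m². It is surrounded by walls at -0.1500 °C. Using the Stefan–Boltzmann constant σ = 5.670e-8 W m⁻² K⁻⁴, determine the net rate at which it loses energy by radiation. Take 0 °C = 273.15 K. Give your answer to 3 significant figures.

Surroundings: T = -0.1500 °C + 273.15 = 273.0000 K.
Area A = 0.214 m².
Net radiated power P_net = εσA(T⁴ − T₀⁴) = 0.747×5.670×10⁻⁸×0.214×(610.5⁴ − 273.0000⁴).
T⁴ − T₀⁴ = 1.38913×10¹¹ − 5.55457×10⁹ = 1.33358×10¹¹ K⁴, so P_net = 1.21×10³ W.

Net loss ≈ 1.21×10³ W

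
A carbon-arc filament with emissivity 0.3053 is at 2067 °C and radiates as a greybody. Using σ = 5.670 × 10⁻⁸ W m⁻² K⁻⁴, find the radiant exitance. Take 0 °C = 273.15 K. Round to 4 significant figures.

T = 2067 °C + 273.15 = 2340.15 K.
Stefan–Boltzmann: I = εσT⁴ = 0.3053 × 5.670×10⁻⁸ × (2340.15)⁴ = 5.191×10⁵ W/m².

I ≈ 5.191×10⁵ W/m²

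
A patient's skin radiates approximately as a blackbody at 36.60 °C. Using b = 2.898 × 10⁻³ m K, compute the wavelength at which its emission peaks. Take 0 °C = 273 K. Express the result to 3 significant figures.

λ_max ≈ 9.36 μm

T = 36.60 °C + 273 = 309.60 K.
Wien's displacement law: λ_max = b/T = (2.898×10⁻³ m·K)/(309.60 K) = 9.360×10⁻⁶ m.
That is 9.36 μm, in the infrared range.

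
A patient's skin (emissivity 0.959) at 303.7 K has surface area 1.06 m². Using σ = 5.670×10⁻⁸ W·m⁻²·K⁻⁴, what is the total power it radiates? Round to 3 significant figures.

P ≈ 490 W

Area A = 1.06 m².
P = εσAT⁴ = 0.959 × 5.670×10⁻⁸ × 1.06 × (303.7)⁴ = 490 W.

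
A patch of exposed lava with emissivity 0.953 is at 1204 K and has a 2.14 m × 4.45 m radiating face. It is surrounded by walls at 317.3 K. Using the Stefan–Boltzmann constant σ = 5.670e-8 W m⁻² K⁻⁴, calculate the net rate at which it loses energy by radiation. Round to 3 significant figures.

Net loss ≈ 1.08×10⁶ W

Area A = 2.14 × 4.45 = 9.523 m².
Net radiated power P_net = εσA(T⁴ − T₀⁴) = 0.953×5.670×10⁻⁸×9.523×(1204⁴ − 317.3⁴).
T⁴ − T₀⁴ = 2.10139×10¹² − 1.01363×10¹⁰ = 2.09125×10¹² K⁴, so P_net = 1.08×10⁶ W.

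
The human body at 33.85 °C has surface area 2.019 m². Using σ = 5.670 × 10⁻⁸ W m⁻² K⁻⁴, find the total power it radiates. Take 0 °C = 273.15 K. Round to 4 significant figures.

P ≈ 1017 W

T = 33.85 °C + 273.15 = 307.00 K.
Area A = 2.019 m².
P = σAT⁴ = 5.670×10⁻⁸ × 2.019 × (307.00)⁴ = 1017 W.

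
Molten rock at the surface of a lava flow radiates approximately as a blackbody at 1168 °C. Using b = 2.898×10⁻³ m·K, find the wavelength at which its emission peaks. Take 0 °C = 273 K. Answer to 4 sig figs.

λ_max ≈ 2.011 μm

T = 1168 °C + 273 = 1441 K.
Wien's displacement law: λ_max = b/T = (2.898×10⁻³ m·K)/(1441 K) = 2.0111×10⁻⁶ m.
That is 2.011 μm, in the infrared range.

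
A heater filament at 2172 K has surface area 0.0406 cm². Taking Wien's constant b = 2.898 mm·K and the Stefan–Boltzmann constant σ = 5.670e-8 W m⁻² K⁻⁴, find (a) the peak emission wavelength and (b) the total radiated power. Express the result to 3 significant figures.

(a) λ_max = b/T = 2.898×10⁻³/2172 = 1.334×10⁻⁶ m = 1.33 μm.
Area A = 0.0406 cm² = 4.06×10⁻⁶ m².
(b) P = σAT⁴ = 5.670×10⁻⁸×4.06×10⁻⁶×(2172)⁴ = 5.12 W.

λ_max ≈ 1.33 μm; P ≈ 5.12 W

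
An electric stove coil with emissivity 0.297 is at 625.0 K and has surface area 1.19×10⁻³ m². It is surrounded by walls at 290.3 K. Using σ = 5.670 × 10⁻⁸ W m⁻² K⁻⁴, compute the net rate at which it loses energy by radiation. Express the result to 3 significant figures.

Net loss ≈ 2.92 W

Area A = 1.19×10⁻³ m².
Net radiated power P_net = εσA(T⁴ − T₀⁴) = 0.297×5.670×10⁻⁸×1.19×10⁻³×(625.0⁴ − 290.3⁴).
T⁴ − T₀⁴ = 1.52588×10¹¹ − 7.10212×10⁹ = 1.45486×10¹¹ K⁴, so P_net = 2.92 W.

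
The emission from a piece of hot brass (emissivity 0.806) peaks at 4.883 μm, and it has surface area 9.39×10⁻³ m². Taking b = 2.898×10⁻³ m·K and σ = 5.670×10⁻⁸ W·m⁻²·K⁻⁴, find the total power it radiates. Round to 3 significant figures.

Wien's law: T = b/λ_max = 2.898×10⁻³/4.883×10⁻⁶ = 593.488 K.
Area A = 9.39×10⁻³ m².
Then P = εσAT⁴ = 0.806×5.670×10⁻⁸×9.39×10⁻³×(593.488)⁴ = 53.2 W.

P ≈ 53.2 W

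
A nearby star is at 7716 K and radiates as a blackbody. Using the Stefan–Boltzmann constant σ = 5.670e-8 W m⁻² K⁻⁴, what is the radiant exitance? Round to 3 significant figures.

Stefan–Boltzmann: I = σT⁴ = 5.670×10⁻⁸ × (7716)⁴ = 2.01×10⁸ W/m².

I ≈ 2.01×10⁸ W/m²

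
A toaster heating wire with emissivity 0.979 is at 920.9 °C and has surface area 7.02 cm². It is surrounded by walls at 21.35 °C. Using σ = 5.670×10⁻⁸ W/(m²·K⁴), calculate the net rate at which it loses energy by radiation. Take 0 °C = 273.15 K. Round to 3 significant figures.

T = 920.9 °C + 273.15 = 1194.05 K.
Surroundings: T = 21.35 °C + 273.15 = 294.50 K.
Area A = 7.02 cm² = 7.02×10⁻⁴ m².
Net radiated power P_net = εσA(T⁴ − T₀⁴) = 0.979×5.670×10⁻⁸×7.02×10⁻⁴×(1194.05⁴ − 294.50⁴).
T⁴ − T₀⁴ = 2.03278×10¹² − 7.52214×10⁹ = 2.02526×10¹² K⁴, so P_net = 78.9 W.

Net loss ≈ 78.9 W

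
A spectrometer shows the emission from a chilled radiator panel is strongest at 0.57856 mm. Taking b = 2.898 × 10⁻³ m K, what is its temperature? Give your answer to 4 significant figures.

Wien's law gives T = b/λ_max = (2.898×10⁻³ m·K)/(5.7856×10⁻⁴ m) = 5.009 K.

T ≈ 5.009 K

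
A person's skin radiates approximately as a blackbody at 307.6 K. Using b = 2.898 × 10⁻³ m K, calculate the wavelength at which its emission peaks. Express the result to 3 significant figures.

Wien's displacement law: λ_max = b/T = (2.898×10⁻³ m·K)/(307.6 K) = 9.421×10⁻⁶ m.
That is 9.42 μm, in the infrared range.

λ_max ≈ 9.42 μm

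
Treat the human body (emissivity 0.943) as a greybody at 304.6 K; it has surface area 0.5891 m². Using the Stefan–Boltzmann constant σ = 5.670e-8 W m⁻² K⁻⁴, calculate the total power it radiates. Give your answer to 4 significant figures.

Area A = 0.5891 m².
P = εσAT⁴ = 0.943 × 5.670×10⁻⁸ × 0.5891 × (304.6)⁴ = 271.1 W.

P ≈ 271.1 W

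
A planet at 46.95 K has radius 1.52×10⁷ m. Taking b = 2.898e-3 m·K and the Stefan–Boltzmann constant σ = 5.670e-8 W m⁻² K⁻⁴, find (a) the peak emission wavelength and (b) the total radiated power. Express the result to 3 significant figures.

λ_max ≈ 61.7 μm; P ≈ 8.00×10¹⁴ W

(a) λ_max = b/T = 2.898×10⁻³/46.95 = 6.173×10⁻⁵ m = 61.7 μm.
Surface area A = 4πR² = 4π(1.52×10⁷ m)² = 2.90333×10¹⁵ m².
(b) P = σAT⁴ = 5.670×10⁻⁸×2.90333×10¹⁵×(46.95)⁴ = 8.00×10¹⁴ W.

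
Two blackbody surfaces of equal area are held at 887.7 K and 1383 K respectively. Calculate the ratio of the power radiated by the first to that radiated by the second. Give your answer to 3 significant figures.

P₁/P₂ ≈ 0.170

With equal areas, P₁/P₂ = (T₁/T₂)⁴ = (887.7/1383)⁴ = 0.170.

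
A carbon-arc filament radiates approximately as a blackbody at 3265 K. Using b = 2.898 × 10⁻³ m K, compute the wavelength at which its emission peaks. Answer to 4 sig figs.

Wien's displacement law: λ_max = b/T = (2.898×10⁻³ m·K)/(3265 K) = 8.8760×10⁻⁷ m.
That is 0.8876 μm, in the infrared range.

λ_max ≈ 0.8876 μm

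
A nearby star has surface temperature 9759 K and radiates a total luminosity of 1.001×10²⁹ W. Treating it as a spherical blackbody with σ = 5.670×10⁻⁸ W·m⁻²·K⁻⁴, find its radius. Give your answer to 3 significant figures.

L = 4πR²σT⁴ ⇒ R = √(L/(4πσT⁴)).
σT⁴ = 5.14286×10⁸ W/m², so R = √(1.001×10²⁹/(4π×5.14286×10⁸)) = 3.94×10⁹ m.

R ≈ 3.94×10⁹ m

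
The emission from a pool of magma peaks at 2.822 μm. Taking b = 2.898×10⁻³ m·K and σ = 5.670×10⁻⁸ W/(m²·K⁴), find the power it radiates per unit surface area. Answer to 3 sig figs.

Wien's law: T = b/λ_max = 2.898×10⁻³/2.822×10⁻⁶ = 1026.93 K.
Then I = σT⁴ = 5.670×10⁻⁸×(1026.93)⁴ = 6.31×10⁴ W/m².

I ≈ 6.31×10⁴ W/m²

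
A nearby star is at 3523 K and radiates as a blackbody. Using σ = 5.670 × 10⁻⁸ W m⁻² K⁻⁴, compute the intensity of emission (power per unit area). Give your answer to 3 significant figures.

Stefan–Boltzmann: I = σT⁴ = 5.670×10⁻⁸ × (3523)⁴ = 8.73×10⁶ W/m².

I ≈ 8.73×10⁶ W/m²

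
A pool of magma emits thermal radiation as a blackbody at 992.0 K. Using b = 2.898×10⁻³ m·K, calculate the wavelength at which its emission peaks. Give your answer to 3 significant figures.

Wien's displacement law: λ_max = b/T = (2.898×10⁻³ m·K)/(992.0 K) = 2.921×10⁻⁶ m.
That is 2.92×10³ nm, in the infrared range.

λ_max ≈ 2.92×10³ nm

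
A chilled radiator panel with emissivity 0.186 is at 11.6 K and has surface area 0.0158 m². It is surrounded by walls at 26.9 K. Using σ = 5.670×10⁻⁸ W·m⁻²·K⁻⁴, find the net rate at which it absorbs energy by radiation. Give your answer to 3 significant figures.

Net gain ≈ 8.42×10⁻⁵ W

Area A = 0.0158 m².
Net radiated power P_net = εσA(T⁴ − T₀⁴) = 0.186×5.670×10⁻⁸×0.0158×(11.6⁴ − 26.9⁴).
T⁴ − T₀⁴ = 18106.4 − 5.23611×10⁵ = -5.05505×10⁵ K⁴, so P_net = -8.42×10⁻⁵ W — negative, meaning a net gain of 8.42×10⁻⁵ W.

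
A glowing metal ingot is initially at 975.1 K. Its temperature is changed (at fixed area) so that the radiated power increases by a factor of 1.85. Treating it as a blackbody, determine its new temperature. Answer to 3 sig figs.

T₂ ≈ 1.14×10³ K

P ∝ T⁴, so T₂/T₁ = (P₂/P₁)^(1/4) = (1.85)^(1/4) = 1.16625.
T₂ = 975.1 × 1.16625 = 1.14×10³ K.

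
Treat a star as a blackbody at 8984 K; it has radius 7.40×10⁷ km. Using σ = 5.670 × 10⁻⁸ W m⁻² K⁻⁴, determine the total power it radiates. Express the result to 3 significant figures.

Surface area A = 4πR² = 4π(7.40×10¹⁰ m)² = 6.88134×10²² m².
P = σAT⁴ = 5.670×10⁻⁸ × 6.88134×10²² × (8984)⁴ = 2.54×10³¹ W.

P ≈ 2.54×10³¹ W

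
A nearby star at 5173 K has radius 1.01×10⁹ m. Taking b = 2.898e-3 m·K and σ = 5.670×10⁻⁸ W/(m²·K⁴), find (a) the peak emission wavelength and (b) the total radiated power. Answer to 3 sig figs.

λ_max ≈ 560 nm; P ≈ 5.20×10²⁶ W

(a) λ_max = b/T = 2.898×10⁻³/5173 = 5.602×10⁻⁷ m = 560 nm.
Surface area A = 4πR² = 4π(1.01×10⁹ m)² = 1.28190×10¹⁹ m².
(b) P = σAT⁴ = 5.670×10⁻⁸×1.28190×10¹⁹×(5173)⁴ = 5.20×10²⁶ W.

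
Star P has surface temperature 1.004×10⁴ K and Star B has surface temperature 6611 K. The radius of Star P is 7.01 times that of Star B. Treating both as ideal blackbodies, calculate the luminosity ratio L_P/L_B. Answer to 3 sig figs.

L_P/L_B ≈ 261

L ∝ R²T⁴, so L_P/L_B = (R_P/R_B)²(T_P/T_B)⁴ = (7.01)² × (1.004×10⁴/6611)⁴ = 49.1401 × 5.31944 = 261.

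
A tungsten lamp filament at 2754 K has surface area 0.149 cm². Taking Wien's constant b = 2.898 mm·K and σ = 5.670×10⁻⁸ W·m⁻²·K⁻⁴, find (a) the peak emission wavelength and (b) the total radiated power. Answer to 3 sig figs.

(a) λ_max = b/T = 2.898×10⁻³/2754 = 1.052×10⁻⁶ m = 1.05×10³ nm.
Area A = 0.149 cm² = 1.49×10⁻⁵ m².
(b) P = σAT⁴ = 5.670×10⁻⁸×1.49×10⁻⁵×(2754)⁴ = 48.6 W.

λ_max ≈ 1.05×10³ nm; P ≈ 48.6 W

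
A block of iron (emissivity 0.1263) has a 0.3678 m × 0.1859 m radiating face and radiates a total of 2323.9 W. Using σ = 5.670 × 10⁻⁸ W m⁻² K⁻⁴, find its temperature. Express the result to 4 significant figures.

T ≈ 1476 K

Area A = 0.3678 × 0.1859 = 0.068374 m².
P = εσAT⁴ ⇒ T = (P/(εσA))^(1/4) = (2323.9/(0.1263×5.670×10⁻⁸×0.068374))^(1/4) = 1476 K.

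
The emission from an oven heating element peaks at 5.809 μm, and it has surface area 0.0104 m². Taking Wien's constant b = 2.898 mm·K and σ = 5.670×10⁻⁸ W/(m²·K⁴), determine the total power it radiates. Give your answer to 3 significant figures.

Wien's law: T = b/λ_max = 2.898×10⁻³/5.809×10⁻⁶ = 498.881 K.
Area A = 0.0104 m².
Then P = σAT⁴ = 5.670×10⁻⁸×0.0104×(498.881)⁴ = 36.5 W.

P ≈ 36.5 W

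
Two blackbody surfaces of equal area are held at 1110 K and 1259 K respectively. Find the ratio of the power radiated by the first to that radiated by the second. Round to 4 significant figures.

With equal areas, P₁/P₂ = (T₁/T₂)⁴ = (1110/1259)⁴ = 0.6042.

P₁/P₂ ≈ 0.6042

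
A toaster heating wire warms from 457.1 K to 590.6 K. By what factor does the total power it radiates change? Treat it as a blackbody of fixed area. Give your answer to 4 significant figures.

P ∝ T⁴, so P₂/P₁ = (T₂/T₁)⁴ = (590.6/457.1)⁴ = (1.29206)⁴ = 2.787.

P₂/P₁ ≈ 2.787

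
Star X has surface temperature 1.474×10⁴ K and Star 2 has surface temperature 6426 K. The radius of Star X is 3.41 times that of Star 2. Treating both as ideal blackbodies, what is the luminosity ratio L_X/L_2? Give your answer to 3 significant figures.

L ∝ R²T⁴, so L_X/L_2 = (R_X/R_2)²(T_X/T_2)⁴ = (3.41)² × (1.474×10⁴/6426)⁴ = 11.6281 × 27.6839 = 322.

L_X/L_2 ≈ 322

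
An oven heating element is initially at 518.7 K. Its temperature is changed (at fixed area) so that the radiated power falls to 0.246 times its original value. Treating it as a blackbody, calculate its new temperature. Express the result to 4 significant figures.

T₂ ≈ 365.3 K

P ∝ T⁴, so T₂/T₁ = (P₂/P₁)^(1/4) = (0.246)^(1/4) = 0.704261.
T₂ = 518.7 × 0.704261 = 365.3 K.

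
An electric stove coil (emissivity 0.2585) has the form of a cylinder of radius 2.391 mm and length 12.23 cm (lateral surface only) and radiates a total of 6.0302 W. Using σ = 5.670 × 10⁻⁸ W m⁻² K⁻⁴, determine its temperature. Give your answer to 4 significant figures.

T ≈ 687.9 K

Lateral area A = 2πrL = 2π×2.391×10⁻³×0.1223 = 1.83732×10⁻³ m².
P = εσAT⁴ ⇒ T = (P/(εσA))^(1/4) = (6.0302/(0.2585×5.670×10⁻⁸×1.83732×10⁻³))^(1/4) = 687.9 K.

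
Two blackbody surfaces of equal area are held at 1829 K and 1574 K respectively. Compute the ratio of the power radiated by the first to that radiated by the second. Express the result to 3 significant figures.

P₁/P₂ ≈ 1.82

With equal areas, P₁/P₂ = (T₁/T₂)⁴ = (1829/1574)⁴ = 1.82.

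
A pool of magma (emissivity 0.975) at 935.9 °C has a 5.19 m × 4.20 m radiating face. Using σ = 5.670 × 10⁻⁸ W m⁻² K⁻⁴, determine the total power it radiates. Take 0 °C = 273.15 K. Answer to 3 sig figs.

T = 935.9 °C + 273.15 = 1209.05 K.
Area A = 5.19 × 4.20 = 21.798 m².
P = εσAT⁴ = 0.975 × 5.670×10⁻⁸ × 21.798 × (1209.05)⁴ = 2.58×10⁶ W.

P ≈ 2.58×10⁶ W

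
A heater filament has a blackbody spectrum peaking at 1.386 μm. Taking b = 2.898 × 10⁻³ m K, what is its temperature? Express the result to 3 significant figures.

T ≈ 2.09×10³ K

Wien's law gives T = b/λ_max = (2.898×10⁻³ m·K)/(1.386×10⁻⁶ m) = 2.09×10³ K.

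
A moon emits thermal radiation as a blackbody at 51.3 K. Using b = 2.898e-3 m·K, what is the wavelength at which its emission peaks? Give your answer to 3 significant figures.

Wien's displacement law: λ_max = b/T = (2.898×10⁻³ m·K)/(51.3 K) = 5.649×10⁻⁵ m.
That is 56.5 μm, in the infrared range.

λ_max ≈ 56.5 μm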